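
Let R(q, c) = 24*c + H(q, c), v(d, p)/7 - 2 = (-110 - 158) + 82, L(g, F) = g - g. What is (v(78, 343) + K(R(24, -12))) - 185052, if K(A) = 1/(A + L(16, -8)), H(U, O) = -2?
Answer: -54038601/290 ≈ -1.8634e+5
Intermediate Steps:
L(g, F) = 0
v(d, p) = -1288 (v(d, p) = 14 + 7*((-110 - 158) + 82) = 14 + 7*(-268 + 82) = 14 + 7*(-186) = 14 - 1302 = -1288)
R(q, c) = -2 + 24*c (R(q, c) = 24*c - 2 = -2 + 24*c)
K(A) = 1/A (K(A) = 1/(A + 0) = 1/A)
(v(78, 343) + K(R(24, -12))) - 185052 = (-1288 + 1/(-2 + 24*(-12))) - 185052 = (-1288 + 1/(-2 - 288)) - 185052 = (-1288 + 1/(-290)) - 185052 = (-1288 - 1/290) - 185052 = -373521/290 - 185052 = -54038601/290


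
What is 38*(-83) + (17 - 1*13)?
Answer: -3150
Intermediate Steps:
38*(-83) + (17 - 1*13) = -3154 + (17 - 13) = -3154 + 4 = -3150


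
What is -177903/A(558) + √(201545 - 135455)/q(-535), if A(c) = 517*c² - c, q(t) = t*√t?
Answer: -19767/17886070 + I*√1414326/57245 ≈ -0.0011052 + 0.020775*I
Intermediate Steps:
q(t) = t^(3/2)
A(c) = -c + 517*c²
-177903/A(558) + √(201545 - 135455)/q(-535) = -177903*1/(558*(-1 + 517*558)) + √(201545 - 135455)/((-535)^(3/2)) = -177903*1/(558*(-1 + 288486)) + √66090/((-535*I*√535)) = -177903/(558*288485) + √66090*(I*√535/286225) = -177903/160974630 + I*√1414326/57245 = -177903*1/160974630 + I*√1414326/57245 = -19767/17886070 + I*√1414326/57245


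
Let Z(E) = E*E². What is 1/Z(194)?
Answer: 1/7301384 ≈ 1.3696e-7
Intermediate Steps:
Z(E) = E³
1/Z(194) = 1/(194³) = 1/7301384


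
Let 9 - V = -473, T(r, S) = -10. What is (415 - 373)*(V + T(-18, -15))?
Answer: 19824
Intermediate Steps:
V = 482 (V = 9 - 1*(-473) = 9 + 473 = 482)
(415 - 373)*(V + T(-18, -15)) = (415 - 373)*(482 - 10) = 42*472 = 19824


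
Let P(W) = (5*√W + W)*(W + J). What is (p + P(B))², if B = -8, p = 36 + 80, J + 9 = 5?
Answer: 16144 - 50880*I*√2 ≈ 16144.0 - 71955.0*I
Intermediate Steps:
J = -4 (J = -9 + 5 = -4)
p = 116
P(W) = (-4 + W)*(W + 5*√W) (P(W) = (5*√W + W)*(W - 4) = (W + 5*√W)*(-4 + W) = (-4 + W)*(W + 5*√W))
(p + P(B))² = (116 + ((-8)² - 40*I*√2 - 4*(-8) + 5*(-8)^(3/2)))² = (116 + (64 - 40*I*√2 + 32 + 5*(-16*I*√2)))² = (116 + (64 - 40*I*√2 + 32 - 80*I*√2))² = (116 + (96 - 120*I*√2))² = (212 - 120*I*√2)²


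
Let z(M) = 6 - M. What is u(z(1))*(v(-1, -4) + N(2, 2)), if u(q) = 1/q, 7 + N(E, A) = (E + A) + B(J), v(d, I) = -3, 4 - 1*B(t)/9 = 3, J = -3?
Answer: 3/5 ≈ 0.60000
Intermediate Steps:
B(t) = 9 (B(t) = 36 - 9*3 = 36 - 27 = 9)
N(E, A) = 2 + A + E (N(E, A) = -7 + ((E + A) + 9) = -7 + ((A + E) + 9) = -7 + (9 + A + E) = 2 + A + E)
u(z(1))*(v(-1, -4) + N(2, 2)) = (-3 + (2 + 2 + 2))/(6 - 1*1) = (-3 + 6)/(6 - 1) = 3/5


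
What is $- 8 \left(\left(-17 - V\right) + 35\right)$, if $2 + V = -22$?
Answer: $-336$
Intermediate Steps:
$V = -24$ ($V = -2 - 22 = -24$)
$- 8 \left(\left(-17 - V\right) + 35\right) = - 8 \left(\left(-17 - -24\right) + 35\right) = - 8 \left(\left(-17 + 24\right) + 35\right) = - 8 \left(7 + 35\right) = \left(-8\right) 42 = -336$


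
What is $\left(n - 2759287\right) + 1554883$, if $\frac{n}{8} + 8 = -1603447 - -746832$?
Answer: $-8057388$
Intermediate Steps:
$n = -6852984$ ($n = -64 + 8 \left(-1603447 - -746832\right) = -64 + 8 \left(-1603447 + 746832\right) = -64 + 8 \left(-856615\right) = -64 - 6852920 = -6852984$)
$\left(n - 2759287\right) + 1554883 = \left(-6852984 - 2759287\right) + 1554883 = -9612271 + 1554883 = -8057388$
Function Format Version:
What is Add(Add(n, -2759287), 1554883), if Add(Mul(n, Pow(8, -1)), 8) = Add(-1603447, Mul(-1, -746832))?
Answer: -8057388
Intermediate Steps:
n = -6852984 (n = Add(-64, Mul(8, Add(-1603447, Mul(-1, -746832)))) = Add(-64, Mul(8, Add(-1603447, 746832))) = Add(-64, Mul(8, -856615)) = Add(-64, -6852920) = -6852984)
Add(Add(n, -2759287), 1554883) = Add(Add(-6852984, -2759287), 1554883) = Add(-9612271, 1554883) = -8057388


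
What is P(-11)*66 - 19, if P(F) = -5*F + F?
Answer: 2885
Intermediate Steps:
P(F) = -4*F
P(-11)*66 - 19 = -4*(-11)*66 - 19 = 44*66 - 19 = 2904 - 19 = 2885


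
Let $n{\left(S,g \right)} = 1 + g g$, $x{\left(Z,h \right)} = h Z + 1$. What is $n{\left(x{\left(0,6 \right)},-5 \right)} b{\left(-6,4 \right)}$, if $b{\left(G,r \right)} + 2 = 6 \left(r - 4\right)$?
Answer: $-52$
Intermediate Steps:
$x{\left(Z,h \right)} = 1 + Z h$ ($x{\left(Z,h \right)} = Z h + 1 = 1 + Z h$)
$b{\left(G,r \right)} = -26 + 6 r$ ($b{\left(G,r \right)} = -2 + 6 \left(r - 4\right) = -2 + 6 \left(-4 + r\right) = -2 + \left(-24 + 6 r\right) = -26 + 6 r$)
$n{\left(S,g \right)} = 1 + g^{2}$
$n{\left(x{\left(0,6 \right)},-5 \right)} b{\left(-6,4 \right)} = \left(1 + \left(-5\right)^{2}\right) \left(-26 + 6 \cdot 4\right) = \left(1 + 25\right) \left(-26 + 24\right) = 26 \left(-2\right) = -52$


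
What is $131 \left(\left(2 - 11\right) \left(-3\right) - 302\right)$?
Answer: $-36025$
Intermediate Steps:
$131 \left(\left(2 - 11\right) \left(-3\right) - 302\right) = 131 \left(\left(-9\right) \left(-3\right) - 302\right) = 131 \left(27 - 302\right) = 131 \left(-275\right) = -36025$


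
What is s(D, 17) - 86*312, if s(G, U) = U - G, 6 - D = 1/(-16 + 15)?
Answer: -26822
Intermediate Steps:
D = 7 (D = 6 - 1/(-16 + 15) = 6 - 1/(-1) = 6 - 1*(-1) = 6 + 1 = 7)
s(D, 17) - 86*312 = (17 - 1*7) - 86*312 = (17 - 7) - 26832 = 10 - 26832 = -26822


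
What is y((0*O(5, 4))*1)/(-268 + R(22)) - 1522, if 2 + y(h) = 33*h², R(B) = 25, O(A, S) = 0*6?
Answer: -369844/243 ≈ -1522.0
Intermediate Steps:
O(A, S) = 0
y(h) = -2 + 33*h²
y((0*O(5, 4))*1)/(-268 + R(22)) - 1522 = (-2 + 33*((0*0)*1)²)/(-268 + 25) - 1522 = (-2 + 33*(0*1)²)/(-243) - 1522 = (-2 + 33*0²)*(-1/243) - 1522 = (-2 + 33*0)*(-1/243) - 1522 = (-2 + 0)*(-1/243) - 1522 = -2*(-1/243) - 1522 = 2/243 - 1522 = -369844/243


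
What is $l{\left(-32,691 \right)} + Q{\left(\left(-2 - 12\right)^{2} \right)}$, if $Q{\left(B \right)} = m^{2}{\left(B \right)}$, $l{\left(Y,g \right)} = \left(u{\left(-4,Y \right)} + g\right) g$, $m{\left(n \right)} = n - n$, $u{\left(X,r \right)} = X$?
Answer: $474717$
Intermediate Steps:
$m{\left(n \right)} = 0$
$l{\left(Y,g \right)} = g \left(-4 + g\right)$ ($l{\left(Y,g \right)} = \left(-4 + g\right) g = g \left(-4 + g\right)$)
$Q{\left(B \right)} = 0$ ($Q{\left(B \right)} = 0^{2} = 0$)
$l{\left(-32,691 \right)} + Q{\left(\left(-2 - 12\right)^{2} \right)} = 691 \left(-4 + 691\right) + 0 = 691 \cdot 687 + 0 = 474717 + 0 = 474717$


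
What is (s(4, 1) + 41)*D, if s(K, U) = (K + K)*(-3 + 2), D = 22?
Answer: 726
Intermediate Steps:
s(K, U) = -2*K (s(K, U) = (2*K)*(-1) = -2*K)
(s(4, 1) + 41)*D = (-2*4 + 41)*22 = (-8 + 41)*22 = 33*22 = 726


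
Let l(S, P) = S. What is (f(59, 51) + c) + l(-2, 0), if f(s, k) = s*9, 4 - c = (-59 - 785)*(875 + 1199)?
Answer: 1750989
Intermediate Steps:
c = 1750460 (c = 4 - (-59 - 785)*(875 + 1199) = 4 - (-844)*2074 = 4 - 1*(-1750456) = 4 + 1750456 = 1750460)
f(s, k) = 9*s
(f(59, 51) + c) + l(-2, 0) = (9*59 + 1750460) - 2 = (531 + 1750460) - 2 = 1750991 - 2 = 1750989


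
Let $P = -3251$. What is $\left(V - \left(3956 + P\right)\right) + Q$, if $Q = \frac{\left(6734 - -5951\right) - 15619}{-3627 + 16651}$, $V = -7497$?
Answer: $- \frac{53412891}{6512} \approx -8202.2$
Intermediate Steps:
$Q = - \frac{1467}{6512}$ ($Q = \frac{\left(6734 + 5951\right) - 15619}{13024} = \left(12685 - 15619\right) \frac{1}{13024} = \left(-2934\right) \frac{1}{13024} = - \frac{1467}{6512} \approx -0.22528$)
$\left(V - \left(3956 + P\right)\right) + Q = \left(-7497 - 705\right) - \frac{1467}{6512} = -8202 - \frac{1467}{6512} = - \frac{53412891}{6512}$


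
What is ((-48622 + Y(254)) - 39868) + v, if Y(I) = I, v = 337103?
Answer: 248867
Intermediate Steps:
((-48622 + Y(254)) - 39868) + v = ((-48622 + 254) - 39868) + 337103 = (-48368 - 39868) + 337103 = -88236 + 337103 = 248867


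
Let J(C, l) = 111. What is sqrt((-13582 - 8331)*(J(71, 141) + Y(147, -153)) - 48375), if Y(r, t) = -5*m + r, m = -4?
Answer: I*sqrt(6140189) ≈ 2477.9*I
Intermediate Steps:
Y(r, t) = 20 + r (Y(r, t) = -5*(-4) + r = 20 + r)
sqrt((-13582 - 8331)*(J(71, 141) + Y(147, -153)) - 48375) = sqrt((-13582 - 8331)*(111 + (20 + 147)) - 48375) = sqrt(-21913*(111 + 167) - 48375) = sqrt(-21913*278 - 48375) = sqrt(-6091814 - 48375) = sqrt(-6140189) = I*sqrt(6140189)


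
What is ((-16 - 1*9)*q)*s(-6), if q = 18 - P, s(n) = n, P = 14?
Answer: 600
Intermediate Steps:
q = 4 (q = 18 - 1*14 = 18 - 14 = 4)
((-16 - 1*9)*q)*s(-6) = ((-16 - 1*9)*4)*(-6) = ((-16 - 9)*4)*(-6) = -25*4*(-6) = -100*(-6) = 600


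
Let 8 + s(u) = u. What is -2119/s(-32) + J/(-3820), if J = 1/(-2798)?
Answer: 70776984/1336045 ≈ 52.975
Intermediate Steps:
J = -1/2798 ≈ -0.00035740
s(u) = -8 + u
-2119/s(-32) + J/(-3820) = -2119/(-8 - 32) - 1/2798/(-3820) = -2119/(-40) - 1/2798*(-1/3820) = -2119*(-1/40) + 1/10688360 = 2119/40 + 1/10688360 = 70776984/1336045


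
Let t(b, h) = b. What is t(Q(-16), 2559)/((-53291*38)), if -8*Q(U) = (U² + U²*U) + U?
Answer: -241/1012529 ≈ -0.00023802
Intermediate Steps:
Q(U) = -U/8 - U²/8 - U³/8 (Q(U) = -((U² + U²*U) + U)/8 = -((U² + U³) + U)/8 = -(U + U² + U³)/8 = -U/8 - U²/8 - U³/8)
t(Q(-16), 2559)/((-53291*38)) = (-⅛*(-16)*(1 - 16 + (-16)²))/((-53291*38)) = -⅛*(-16)*(1 - 16 + 256)/(-2025058) = -⅛*(-16)*241*(-1/2025058) = 482*(-1/2025058) = -241/1012529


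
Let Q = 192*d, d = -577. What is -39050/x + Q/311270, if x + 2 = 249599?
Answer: -19903223774/38846029095 ≈ -0.51236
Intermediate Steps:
x = 249597 (x = -2 + 249599 = 249597)
Q = -110784 (Q = 192*(-577) = -110784)
-39050/x + Q/311270 = -39050/249597 - 110784/311270 = -39050*1/249597 - 110784*1/311270 = -39050/249597 - 55392/155635 = -19903223774/38846029095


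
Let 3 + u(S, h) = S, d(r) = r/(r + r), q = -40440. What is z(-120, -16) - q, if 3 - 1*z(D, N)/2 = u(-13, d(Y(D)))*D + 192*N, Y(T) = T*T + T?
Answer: 42750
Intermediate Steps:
Y(T) = T + T² (Y(T) = T² + T = T + T²)
d(r) = ½ (d(r) = r/((2*r)) = (1/(2*r))*r = ½)
u(S, h) = -3 + S
z(D, N) = 6 - 384*N + 32*D (z(D, N) = 6 - 2*((-3 - 13)*D + 192*N) = 6 - 2*(-16*D + 192*N) = 6 + (-384*N + 32*D) = 6 - 384*N + 32*D)
z(-120, -16) - q = (6 - 384*(-16) + 32*(-120)) - 1*(-40440) = (6 + 6144 - 3840) + 40440 = 2310 + 40440 = 42750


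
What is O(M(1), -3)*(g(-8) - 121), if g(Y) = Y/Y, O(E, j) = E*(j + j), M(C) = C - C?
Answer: 0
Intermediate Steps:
M(C) = 0
O(E, j) = 2*E*j (O(E, j) = E*(2*j) = 2*E*j)
g(Y) = 1
O(M(1), -3)*(g(-8) - 121) = (2*0*(-3))*(1 - 121) = 0*(-120) = 0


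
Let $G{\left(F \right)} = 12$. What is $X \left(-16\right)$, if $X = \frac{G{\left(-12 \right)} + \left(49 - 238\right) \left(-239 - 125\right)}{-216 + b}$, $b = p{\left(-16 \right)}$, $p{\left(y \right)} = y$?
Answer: $\frac{137616}{29} \approx 4745.4$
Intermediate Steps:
$b = -16$
$X = - \frac{8601}{29}$ ($X = \frac{12 + \left(49 - 238\right) \left(-239 - 125\right)}{-216 - 16} = \frac{12 - -68796}{-232} = \left(12 + 68796\right) \left(- \frac{1}{232}\right) = 68808 \left(- \frac{1}{232}\right) = - \frac{8601}{29} \approx -296.59$)
$X \left(-16\right) = \left(- \frac{8601}{29}\right) \left(-16\right) = \frac{137616}{29}$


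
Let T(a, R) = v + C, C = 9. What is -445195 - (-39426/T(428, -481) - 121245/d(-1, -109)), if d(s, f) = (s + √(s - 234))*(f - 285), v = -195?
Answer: -21760739111/48856 + 2055*I*√235/1576 ≈ -4.4541e+5 + 19.989*I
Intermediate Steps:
T(a, R) = -186 (T(a, R) = -195 + 9 = -186)
d(s, f) = (-285 + f)*(s + √(-234 + s)) (d(s, f) = (s + √(-234 + s))*(-285 + f) = (-285 + f)*(s + √(-234 + s)))
-445195 - (-39426/T(428, -481) - 121245/d(-1, -109)) = -445195 - (-39426/(-186) - 121245/(-285*(-1) - 285*√(-234 - 1) - 109*(-1) - 109*√(-234 - 1))) = -445195 - (-39426*(-1/186) - 121245/(285 - 285*I*√235 + 109 - 109*I*√235)) = -445195 - (6571/31 - 121245/(285 - 285*I*√235 + 109 - 109*I*√235)) = -445195 - (6571/31 - 121245/(394 - 394*I*√235)) = -445195 + (-6571/31 + 121245/(394 - 394*I*√235)) = -13807616/31 + 121245/(394 - 394*I*√235)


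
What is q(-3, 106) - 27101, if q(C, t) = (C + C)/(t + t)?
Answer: -2872709/106 ≈ -27101.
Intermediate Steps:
q(C, t) = C/t (q(C, t) = (2*C)/((2*t)) = (2*C)*(1/(2*t)) = C/t)
q(-3, 106) - 27101 = -3/106 - 27101 = -2872709/106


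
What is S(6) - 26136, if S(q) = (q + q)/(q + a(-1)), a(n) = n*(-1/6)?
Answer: -966960/37 ≈ -26134.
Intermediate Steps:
a(n) = -n/6 (a(n) = n*(-1*⅙) = n*(-⅙) = -n/6)
S(q) = 2*q/(⅙ + q) (S(q) = (q + q)/(q - ⅙*(-1)) = (2*q)/(q + ⅙) = (2*q)/(⅙ + q) = 2*q/(⅙ + q))
S(6) - 26136 = 12*6/(1 + 6*6) - 26136 = 12*6/(1 + 36) - 26136 = 12*6/37 - 26136 = 12*6*(1/37) - 26136 = 72/37 - 26136 = -966960/37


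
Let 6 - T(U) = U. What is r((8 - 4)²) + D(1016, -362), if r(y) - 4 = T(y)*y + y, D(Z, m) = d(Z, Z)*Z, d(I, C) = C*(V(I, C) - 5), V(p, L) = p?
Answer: 1043610676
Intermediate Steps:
T(U) = 6 - U
d(I, C) = C*(-5 + I) (d(I, C) = C*(I - 5) = C*(-5 + I))
D(Z, m) = Z²*(-5 + Z) (D(Z, m) = (Z*(-5 + Z))*Z = Z²*(-5 + Z))
r(y) = 4 + y + y*(6 - y) (r(y) = 4 + ((6 - y)*y + y) = 4 + (y*(6 - y) + y) = 4 + (y + y*(6 - y)) = 4 + y + y*(6 - y))
r((8 - 4)²) + D(1016, -362) = (4 + (8 - 4)² - (8 - 4)²*(-6 + (8 - 4)²)) + 1016²*(-5 + 1016) = (4 + 4² - 1*4²*(-6 + 4²)) + 1032256*1011 = (4 + 16 - 1*16*(-6 + 16)) + 1043610816 = (4 + 16 - 1*16*10) + 1043610816 = (4 + 16 - 160) + 1043610816 = -140 + 1043610816 = 1043610676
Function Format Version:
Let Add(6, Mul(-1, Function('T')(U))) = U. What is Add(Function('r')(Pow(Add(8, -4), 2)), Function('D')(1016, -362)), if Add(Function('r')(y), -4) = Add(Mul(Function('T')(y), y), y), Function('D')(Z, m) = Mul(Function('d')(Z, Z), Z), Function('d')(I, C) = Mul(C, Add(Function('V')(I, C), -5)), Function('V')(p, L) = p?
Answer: 1043610676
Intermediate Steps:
Function('T')(U) = Add(6, Mul(-1, U))
Function('d')(I, C) = Mul(C, Add(-5, I)) (Function('d')(I, C) = Mul(C, Add(I, -5)) = Mul(C, Add(-5, I)))
Function('D')(Z, m) = Mul(Pow(Z, 2), Add(-5, Z)) (Function('D')(Z, m) = Mul(Mul(Z, Add(-5, Z)), Z) = Mul(Pow(Z, 2), Add(-5, Z)))
Function('r')(y) = Add(4, y, Mul(y, Add(6, Mul(-1, y)))) (Function('r')(y) = Add(4, Add(Mul(Add(6, Mul(-1, y)), y), y)) = Add(4, Add(Mul(y, Add(6, Mul(-1, y))), y)) = Add(4, Add(y, Mul(y, Add(6, Mul(-1, y))))) = Add(4, y, Mul(y, Add(6, Mul(-1, y)))))
Add(Function('r')(Pow(Add(8, -4), 2)), Function('D')(1016, -362)) = Add(Add(4, Pow(Add(8, -4), 2), Mul(-1, Pow(Add(8, -4), 2), Add(-6, Pow(Add(8, -4), 2)))), Mul(Pow(1016, 2), Add(-5, 1016))) = Add(Add(4, Pow(4, 2), Mul(-1, Pow(4, 2), Add(-6, Pow(4, 2)))), Mul(1032256, 1011)) = Add(Add(4, 16, Mul(-1, 16, Add(-6, 16))), 1043610816) = Add(Add(4, 16, Mul(-1, 16, 10)), 1043610816) = Add(Add(4, 16, -160), 1043610816) = Add(-140, 1043610816) = 1043610676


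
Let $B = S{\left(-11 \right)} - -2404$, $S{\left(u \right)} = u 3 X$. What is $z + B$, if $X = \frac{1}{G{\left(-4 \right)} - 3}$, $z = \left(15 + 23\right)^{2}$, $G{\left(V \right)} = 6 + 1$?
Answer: $\frac{15359}{4} \approx 3839.8$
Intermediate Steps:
$G{\left(V \right)} = 7$
$z = 1444$ ($z = 38^{2} = 1444$)
$X = \frac{1}{4}$ ($X = \frac{1}{7 - 3} = \frac{1}{4} \approx 0.25$)
$S{\left(u \right)} = \frac{3 u}{4}$ ($S{\left(u \right)} = u 3 \cdot \frac{1}{4} = 3 u \frac{1}{4} = \frac{3 u}{4}$)
$B = \frac{9583}{4}$ ($B = \frac{3}{4} \left(-11\right) - -2404 = - \frac{33}{4} + 2404 = \frac{9583}{4} \approx 2395.8$)
$z + B = 1444 + \frac{9583}{4} = \frac{15359}{4}$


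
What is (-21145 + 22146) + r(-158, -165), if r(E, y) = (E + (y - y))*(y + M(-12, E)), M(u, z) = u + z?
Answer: 53931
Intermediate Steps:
r(E, y) = E*(-12 + E + y) (r(E, y) = (E + (y - y))*(y + (-12 + E)) = (E + 0)*(-12 + E + y) = E*(-12 + E + y))
(-21145 + 22146) + r(-158, -165) = (-21145 + 22146) - 158*(-12 - 158 - 165) = 1001 - 158*(-335) = 1001 + 52930 = 53931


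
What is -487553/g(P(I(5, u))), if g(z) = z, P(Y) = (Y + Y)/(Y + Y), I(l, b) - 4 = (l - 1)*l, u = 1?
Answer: -487553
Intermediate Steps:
I(l, b) = 4 + l*(-1 + l) (I(l, b) = 4 + (l - 1)*l = 4 + (-1 + l)*l = 4 + l*(-1 + l))
P(Y) = 1 (P(Y) = (2*Y)/((2*Y)) = (2*Y)*(1/(2*Y)) = 1)
-487553/g(P(I(5, u))) = -487553/1 = -487553*1 = -487553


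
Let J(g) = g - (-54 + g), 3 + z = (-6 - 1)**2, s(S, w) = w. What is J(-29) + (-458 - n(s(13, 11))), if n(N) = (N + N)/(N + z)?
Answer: -23050/57 ≈ -404.39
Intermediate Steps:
z = 46 (z = -3 + (-6 - 1)**2 = -3 + (-7)**2 = -3 + 49 = 46)
n(N) = 2*N/(46 + N) (n(N) = (N + N)/(N + 46) = (2*N)/(46 + N) = 2*N/(46 + N))
J(g) = 54 (J(g) = g + (54 - g) = 54)
J(-29) + (-458 - n(s(13, 11))) = 54 + (-458 - 2*11/(46 + 11)) = 54 + (-458 - 2*11/57) = 54 + (-458 - 1*22/57) = 54 + (-458 - 22/57) = 54 - 26128/57 = -23050/57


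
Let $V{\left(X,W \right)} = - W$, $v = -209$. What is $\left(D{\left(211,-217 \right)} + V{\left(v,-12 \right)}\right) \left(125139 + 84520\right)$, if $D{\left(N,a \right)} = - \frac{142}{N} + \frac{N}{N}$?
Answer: $\frac{545323059}{211} \approx 2.5845 \cdot 10^{6}$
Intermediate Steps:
$D{\left(N,a \right)} = 1 - \frac{142}{N}$ ($D{\left(N,a \right)} = - \frac{142}{N} + 1 = 1 - \frac{142}{N}$)
$\left(D{\left(211,-217 \right)} + V{\left(v,-12 \right)}\right) \left(125139 + 84520\right) = \left(\frac{-142 + 211}{211} - -12\right) \left(125139 + 84520\right) = \left(\frac{1}{211} \cdot 69 + 12\right) 209659 = \left(\frac{69}{211} + 12\right) 209659 = \frac{2601}{211} \cdot 209659 = \frac{545323059}{211}$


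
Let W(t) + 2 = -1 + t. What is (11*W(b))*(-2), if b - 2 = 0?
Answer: 22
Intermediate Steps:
b = 2 (b = 2 + 0 = 2)
W(t) = -3 + t (W(t) = -2 + (-1 + t) = -3 + t)
(11*W(b))*(-2) = (11*(-3 + 2))*(-2) = (11*(-1))*(-2) = -11*(-2) = 22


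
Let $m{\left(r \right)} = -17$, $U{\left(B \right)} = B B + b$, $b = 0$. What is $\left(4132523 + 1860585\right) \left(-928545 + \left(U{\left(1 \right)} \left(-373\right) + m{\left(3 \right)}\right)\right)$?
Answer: $-5567207779980$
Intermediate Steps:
$U{\left(B \right)} = B^{2}$ ($U{\left(B \right)} = B B + 0 = B^{2} + 0 = B^{2}$)
$\left(4132523 + 1860585\right) \left(-928545 + \left(U{\left(1 \right)} \left(-373\right) + m{\left(3 \right)}\right)\right) = \left(4132523 + 1860585\right) \left(-928545 + \left(1^{2} \left(-373\right) - 17\right)\right) = 5993108 \left(-928545 + \left(1 \left(-373\right) - 17\right)\right) = 5993108 \left(-928545 - 390\right) = 5993108 \left(-928935\right) = -5567207779980$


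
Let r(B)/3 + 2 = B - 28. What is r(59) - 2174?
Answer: -2087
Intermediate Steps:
r(B) = -90 + 3*B (r(B) = -6 + 3*(B - 28) = -6 + 3*(-28 + B) = -6 + (-84 + 3*B) = -90 + 3*B)
r(59) - 2174 = (-90 + 3*59) - 2174 = (-90 + 177) - 2174 = 87 - 2174 = -2087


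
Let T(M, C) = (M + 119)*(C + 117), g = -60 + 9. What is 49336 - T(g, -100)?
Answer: 48180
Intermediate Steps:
g = -51
T(M, C) = (117 + C)*(119 + M) (T(M, C) = (119 + M)*(117 + C) = (117 + C)*(119 + M))
49336 - T(g, -100) = 49336 - (13923 + 117*(-51) + 119*(-100) - 100*(-51)) = 49336 - (13923 - 5967 - 11900 + 5100) = 49336 - 1*1156 = 49336 - 1156 = 48180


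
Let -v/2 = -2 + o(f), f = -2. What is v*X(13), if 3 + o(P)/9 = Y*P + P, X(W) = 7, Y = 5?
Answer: 1918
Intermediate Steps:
o(P) = -27 + 54*P (o(P) = -27 + 9*(5*P + P) = -27 + 9*(6*P) = -27 + 54*P)
v = 274 (v = -2*(-2 + (-27 + 54*(-2))) = -2*(-2 + (-27 - 108)) = -2*(-2 - 135) = -2*(-137) = 274)
v*X(13) = 274*7 = 1918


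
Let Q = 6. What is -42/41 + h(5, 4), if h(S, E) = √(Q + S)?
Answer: -42/41 + √11 ≈ 2.2922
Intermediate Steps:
h(S, E) = √(6 + S)
-42/41 + h(5, 4) = -42/41 + √(6 + 5) = (1/41)*(-42) + √11 = -42/41 + √11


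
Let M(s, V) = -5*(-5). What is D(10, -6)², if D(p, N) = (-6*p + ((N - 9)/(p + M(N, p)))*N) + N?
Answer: 197136/49 ≈ 4023.2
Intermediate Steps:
M(s, V) = 25
D(p, N) = N - 6*p + N*(-9 + N)/(25 + p) (D(p, N) = (-6*p + ((N - 9)/(p + 25))*N) + N = (-6*p + ((-9 + N)/(25 + p))*N) + N = (-6*p + N*(-9 + N)/(25 + p)) + N = N - 6*p + N*(-9 + N)/(25 + p))
D(10, -6)² = (((-6)² - 150*10 - 6*10² + 16*(-6) - 6*10)/(25 + 10))² = ((36 - 1500 - 6*100 - 96 - 60)/35)² = ((36 - 1500 - 600 - 96 - 60)/35)² = ((1/35)*(-2220))² = (-444/7)² = 197136/49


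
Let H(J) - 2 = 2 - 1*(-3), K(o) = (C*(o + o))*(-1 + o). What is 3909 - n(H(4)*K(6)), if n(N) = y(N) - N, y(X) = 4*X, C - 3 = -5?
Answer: 6429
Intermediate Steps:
C = -2 (C = 3 - 5 = -2)
K(o) = -4*o*(-1 + o) (K(o) = (-2*(o + o))*(-1 + o) = (-4*o)*(-1 + o) = -4*o*(-1 + o))
H(J) = 7 (H(J) = 2 + (2 - 1*(-3)) = 2 + (2 + 3) = 2 + 5 = 7)
n(N) = 3*N (n(N) = 4*N - N = 3*N)
3909 - n(H(4)*K(6)) = 3909 - 3*7*(4*6*(1 - 1*6)) = 3909 - 3*7*(4*6*(1 - 6)) = 3909 - 3*7*(4*6*(-5)) = 3909 - 3*7*(-120) = 3909 - 3*(-840) = 3909 - 1*(-2520) = 3909 + 2520 = 6429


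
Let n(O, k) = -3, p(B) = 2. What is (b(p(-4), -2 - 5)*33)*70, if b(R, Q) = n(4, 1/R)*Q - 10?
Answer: 25410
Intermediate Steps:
b(R, Q) = -10 - 3*Q (b(R, Q) = -3*Q - 10 = -10 - 3*Q)
(b(p(-4), -2 - 5)*33)*70 = ((-10 - 3*(-2 - 5))*33)*70 = ((-10 - 3*(-7))*33)*70 = ((-10 + 21)*33)*70 = (11*33)*70 = 363*70 = 25410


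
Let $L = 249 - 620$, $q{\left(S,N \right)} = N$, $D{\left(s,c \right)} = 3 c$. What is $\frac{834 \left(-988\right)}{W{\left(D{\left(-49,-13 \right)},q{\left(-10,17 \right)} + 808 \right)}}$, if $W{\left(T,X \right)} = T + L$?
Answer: $\frac{411996}{205} \approx 2009.7$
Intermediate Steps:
$L = -371$
$W{\left(T,X \right)} = -371 + T$ ($W{\left(T,X \right)} = T - 371 = -371 + T$)
$\frac{834 \left(-988\right)}{W{\left(D{\left(-49,-13 \right)},q{\left(-10,17 \right)} + 808 \right)}} = \frac{834 \left(-988\right)}{-371 + 3 \left(-13\right)} = - \frac{823992}{-371 - 39} = - \frac{823992}{-410} = \left(-823992\right) \left(- \frac{1}{410}\right) = \frac{411996}{205}$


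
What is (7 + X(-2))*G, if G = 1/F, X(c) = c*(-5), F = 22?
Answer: 17/22 ≈ 0.77273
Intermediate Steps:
X(c) = -5*c
G = 1/22 ≈ 0.045455
(7 + X(-2))*G = (7 - 5*(-2))*(1/22) = (7 + 10)*(1/22) = 17*(1/22) = 17/22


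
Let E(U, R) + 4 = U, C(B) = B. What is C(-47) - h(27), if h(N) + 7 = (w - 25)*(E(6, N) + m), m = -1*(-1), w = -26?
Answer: 113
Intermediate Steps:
m = 1
E(U, R) = -4 + U
h(N) = -160 (h(N) = -7 + (-26 - 25)*((-4 + 6) + 1) = -7 - 51*(2 + 1) = -7 - 51*3 = -7 - 153 = -160)
C(-47) - h(27) = -47 - 1*(-160) = -47 + 160 = 113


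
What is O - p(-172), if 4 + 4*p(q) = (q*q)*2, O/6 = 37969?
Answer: 213023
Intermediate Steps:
O = 227814 (O = 6*37969 = 227814)
p(q) = -1 + q²/2 (p(q) = -1 + ((q*q)*2)/4 = -1 + (q²*2)/4 = -1 + (2*q²)/4 = -1 + q²/2)
O - p(-172) = 227814 - (-1 + (½)*(-172)²) = 227814 - (-1 + (½)*29584) = 227814 - (-1 + 14792) = 227814 - 1*14791 = 227814 - 14791 = 213023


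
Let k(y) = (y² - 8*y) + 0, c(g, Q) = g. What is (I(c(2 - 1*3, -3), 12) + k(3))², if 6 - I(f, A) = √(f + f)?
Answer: 79 + 18*I*√2 ≈ 79.0 + 25.456*I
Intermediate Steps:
I(f, A) = 6 - √2*√f (I(f, A) = 6 - √(f + f) = 6 - √(2*f) = 6 - √2*√f)
k(y) = y² - 8*y
(I(c(2 - 1*3, -3), 12) + k(3))² = ((6 - √2*√(2 - 1*3)) + 3*(-8 + 3))² = ((6 - √2*√(2 - 3)) + 3*(-5))² = ((6 - √2*√(-1)) - 15)² = ((6 - √2*I) - 15)² = ((6 - I*√2) - 15)² = (-9 - I*√2)²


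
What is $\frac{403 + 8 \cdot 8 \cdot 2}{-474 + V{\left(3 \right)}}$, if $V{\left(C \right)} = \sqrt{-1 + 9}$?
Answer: $- \frac{125847}{112334} - \frac{531 \sqrt{2}}{112334} \approx -1.127$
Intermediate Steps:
$V{\left(C \right)} = 2 \sqrt{2}$ ($V{\left(C \right)} = \sqrt{8} = 2 \sqrt{2}$)
$\frac{403 + 8 \cdot 8 \cdot 2}{-474 + V{\left(3 \right)}} = \frac{403 + 8 \cdot 8 \cdot 2}{-474 + 2 \sqrt{2}} = \frac{403 + 64 \cdot 2}{-474 + 2 \sqrt{2}} = \frac{403 + 128}{-474 + 2 \sqrt{2}} = \frac{531}{-474 + 2 \sqrt{2}}$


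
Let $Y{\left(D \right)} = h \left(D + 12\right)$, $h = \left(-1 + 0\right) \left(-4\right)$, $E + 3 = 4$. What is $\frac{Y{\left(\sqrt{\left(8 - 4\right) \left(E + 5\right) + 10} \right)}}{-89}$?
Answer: $- \frac{48}{89} - \frac{4 \sqrt{34}}{89} \approx -0.80139$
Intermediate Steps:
$E = 1$ ($E = -3 + 4 = 1$)
$h = 4$ ($h = \left(-1\right) \left(-4\right) = 4$)
$Y{\left(D \right)} = 48 + 4 D$ ($Y{\left(D \right)} = 4 \left(D + 12\right) = 4 \left(12 + D\right) = 48 + 4 D$)
$\frac{Y{\left(\sqrt{\left(8 - 4\right) \left(E + 5\right) + 10} \right)}}{-89} = \frac{48 + 4 \sqrt{\left(8 - 4\right) \left(1 + 5\right) + 10}}{-89} = \left(48 + 4 \sqrt{4 \cdot 6 + 10}\right) \left(- \frac{1}{89}\right) = \left(48 + 4 \sqrt{24 + 10}\right) \left(- \frac{1}{89}\right) = \left(48 + 4 \sqrt{34}\right) \left(- \frac{1}{89}\right) = - \frac{48}{89} - \frac{4 \sqrt{34}}{89}$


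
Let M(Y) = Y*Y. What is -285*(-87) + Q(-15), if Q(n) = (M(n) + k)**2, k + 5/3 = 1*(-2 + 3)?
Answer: 676084/9 ≈ 75121.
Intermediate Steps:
M(Y) = Y**2
k = -2/3 (k = -5/3 + 1*(-2 + 3) = -5/3 + 1*1 = -5/3 + 1 = -2/3 ≈ -0.66667)
Q(n) = (-2/3 + n**2)**2 (Q(n) = (n**2 - 2/3)**2 = (-2/3 + n**2)**2)
-285*(-87) + Q(-15) = -285*(-87) + (-2 + 3*(-15)**2)**2/9 = 24795 + (-2 + 3*225)**2/9 = 24795 + (-2 + 675)**2/9 = 24795 + (1/9)*673**2 = 24795 + (1/9)*452929 = 24795 + 452929/9 = 676084/9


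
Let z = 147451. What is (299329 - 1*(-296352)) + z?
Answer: 743132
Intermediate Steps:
(299329 - 1*(-296352)) + z = (299329 - 1*(-296352)) + 147451 = (299329 + 296352) + 147451 = 595681 + 147451 = 743132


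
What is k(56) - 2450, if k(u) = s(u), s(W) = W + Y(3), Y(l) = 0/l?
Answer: -2394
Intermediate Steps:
Y(l) = 0
s(W) = W (s(W) = W + 0 = W)
k(u) = u
k(56) - 2450 = 56 - 2450 = -2394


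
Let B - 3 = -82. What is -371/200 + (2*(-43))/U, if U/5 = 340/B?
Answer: 7281/3400 ≈ 2.1415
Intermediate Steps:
B = -79 (B = 3 - 82 = -79)
U = -1700/79 (U = 5*(340/(-79)) = 5*(340*(-1/79)) = 5*(-340/79) = -1700/79 ≈ -21.519)
-371/200 + (2*(-43))/U = -371/200 + (2*(-43))/(-1700/79) = -371*1/200 - 86*(-79/1700) = -371/200 + 3397/850 = 7281/3400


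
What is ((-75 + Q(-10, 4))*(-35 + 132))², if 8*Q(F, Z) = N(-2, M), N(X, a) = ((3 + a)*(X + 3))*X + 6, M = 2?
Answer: 214534609/4 ≈ 5.3634e+7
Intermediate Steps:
N(X, a) = 6 + X*(3 + X)*(3 + a) (N(X, a) = ((3 + a)*(3 + X))*X + 6 = ((3 + X)*(3 + a))*X + 6 = X*(3 + X)*(3 + a) + 6 = 6 + X*(3 + X)*(3 + a))
Q(F, Z) = -½ (Q(F, Z) = (6 + 3*(-2)² + 9*(-2) + 2*(-2)² + 3*(-2)*2)/8 = (6 + 3*4 - 18 + 2*4 - 12)/8 = (6 + 12 - 18 + 8 - 12)/8 = (⅛)*(-4) = -½)
((-75 + Q(-10, 4))*(-35 + 132))² = ((-75 - ½)*(-35 + 132))² = (-151/2*97)² = (-14647/2)² = 214534609/4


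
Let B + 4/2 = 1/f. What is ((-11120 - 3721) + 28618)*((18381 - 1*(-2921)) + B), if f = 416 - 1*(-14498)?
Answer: 4376514805177/14914 ≈ 2.9345e+8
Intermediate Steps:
f = 14914 (f = 416 + 14498 = 14914)
B = -29827/14914 (B = -2 + 1/14914 = -29827/14914 ≈ -1.9999)
((-11120 - 3721) + 28618)*((18381 - 1*(-2921)) + B) = ((-11120 - 3721) + 28618)*((18381 - 1*(-2921)) - 29827/14914) = (-14841 + 28618)*((18381 + 2921) - 29827/14914) = 13777*(21302 - 29827/14914) = 13777*(317668201/14914) = 4376514805177/14914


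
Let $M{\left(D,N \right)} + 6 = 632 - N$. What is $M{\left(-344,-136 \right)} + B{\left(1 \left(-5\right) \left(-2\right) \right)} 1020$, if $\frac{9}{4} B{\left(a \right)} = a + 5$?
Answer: $7562$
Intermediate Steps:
$M{\left(D,N \right)} = 626 - N$ ($M{\left(D,N \right)} = -6 - \left(-632 + N\right) = 626 - N$)
$B{\left(a \right)} = \frac{20}{9} + \frac{4 a}{9}$ ($B{\left(a \right)} = \frac{4 \left(a + 5\right)}{9} = \frac{4 \left(5 + a\right)}{9} = \frac{20}{9} + \frac{4 a}{9}$)
$M{\left(-344,-136 \right)} + B{\left(1 \left(-5\right) \left(-2\right) \right)} 1020 = \left(626 - -136\right) + \left(\frac{20}{9} + \frac{4 \cdot 1 \left(-5\right) \left(-2\right)}{9}\right) 1020 = \left(626 + 136\right) + \left(\frac{20}{9} + \frac{4 \left(\left(-5\right) \left(-2\right)\right)}{9}\right) 1020 = 762 + \left(\frac{20}{9} + \frac{4}{9} \cdot 10\right) 1020 = 762 + \left(\frac{20}{9} + \frac{40}{9}\right) 1020 = 762 + \frac{20}{3} \cdot 1020 = 762 + 6800 = 7562$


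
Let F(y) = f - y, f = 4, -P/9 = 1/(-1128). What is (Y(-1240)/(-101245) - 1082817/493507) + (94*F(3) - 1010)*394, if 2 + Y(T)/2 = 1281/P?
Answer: -3606575679472645/9993023243 ≈ -3.6091e+5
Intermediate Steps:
P = 3/376 (P = -9/(-1128) = -9*(-1/1128) = 3/376 ≈ 0.0079787)
Y(T) = 321100 (Y(T) = -4 + 2*(1281/(3/376)) = -4 + 2*(1281*(376/3)) = -4 + 2*160552 = -4 + 321104 = 321100)
F(y) = 4 - y
(Y(-1240)/(-101245) - 1082817/493507) + (94*F(3) - 1010)*394 = (321100/(-101245) - 1082817/493507) + (94*(4 - 1*3) - 1010)*394 = (321100*(-1/101245) - 1082817*1/493507) + (94*(4 - 3) - 1010)*394 = (-64220/20249 - 1082817/493507) + (94*1 - 1010)*394 = -53618980973/9993023243 + (94 - 1010)*394 = -53618980973/9993023243 - 916*394 = -53618980973/9993023243 - 360904 = -3606575679472645/9993023243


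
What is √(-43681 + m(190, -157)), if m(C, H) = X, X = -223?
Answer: 56*I*√14 ≈ 209.53*I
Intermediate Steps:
m(C, H) = -223
√(-43681 + m(190, -157)) = √(-43681 - 223) = √(-43904) = 56*I*√14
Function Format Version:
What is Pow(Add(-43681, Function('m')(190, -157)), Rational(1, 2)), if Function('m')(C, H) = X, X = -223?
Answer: Mul(56, I, Pow(14, Rational(1, 2))) ≈ Mul(209.53, I)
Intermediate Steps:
Function('m')(C, H) = -223
Pow(Add(-43681, Function('m')(190, -157)), Rational(1, 2)) = Pow(Add(-43681, -223), Rational(1, 2)) = Pow(-43904, Rational(1, 2)) = Mul(56, I, Pow(14, Rational(1, 2)))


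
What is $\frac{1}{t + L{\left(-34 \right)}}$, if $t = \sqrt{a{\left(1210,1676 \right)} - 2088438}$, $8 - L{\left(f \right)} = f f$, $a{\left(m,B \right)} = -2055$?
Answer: $- \frac{1148}{3408397} - \frac{3 i \sqrt{232277}}{3408397} \approx -0.00033682 - 0.0004242 i$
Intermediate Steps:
$L{\left(f \right)} = 8 - f^{2}$ ($L{\left(f \right)} = 8 - f f = 8 - f^{2}$)
$t = 3 i \sqrt{232277}$ ($t = \sqrt{-2055 - 2088438} = \sqrt{-2090493} = 3 i \sqrt{232277} \approx 1445.9 i$)
$\frac{1}{t + L{\left(-34 \right)}} = \frac{1}{3 i \sqrt{232277} + \left(8 - \left(-34\right)^{2}\right)} = \frac{1}{3 i \sqrt{232277} + \left(8 - 1156\right)} = \frac{1}{3 i \sqrt{232277} - 1148} = \frac{1}{-1148 + 3 i \sqrt{232277}}$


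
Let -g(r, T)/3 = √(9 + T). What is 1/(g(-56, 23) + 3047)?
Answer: 3047/9283921 + 12*√2/9283921 ≈ 0.00033003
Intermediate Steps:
g(r, T) = -3*√(9 + T)
1/(g(-56, 23) + 3047) = 1/(-3*√(9 + 23) + 3047) = 1/(-12*√2 + 3047) = 1/(3047 - 12*√2)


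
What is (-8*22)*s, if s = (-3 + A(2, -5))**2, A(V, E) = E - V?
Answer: -17600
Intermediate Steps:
s = 100 (s = (-3 + (-5 - 1*2))**2 = (-3 + (-5 - 2))**2 = (-3 - 7)**2 = (-10)**2 = 100)
(-8*22)*s = -8*22*100 = -176*100 = -17600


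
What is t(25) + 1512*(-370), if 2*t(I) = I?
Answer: -1118855/2 ≈ -5.5943e+5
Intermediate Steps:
t(I) = I/2
t(25) + 1512*(-370) = (½)*25 + 1512*(-370) = 25/2 - 559440 = -1118855/2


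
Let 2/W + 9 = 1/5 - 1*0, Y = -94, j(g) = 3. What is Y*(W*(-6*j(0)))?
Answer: -4230/11 ≈ -384.55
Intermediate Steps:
W = -5/22 (W = 2/(-9 + (1/5 - 1*0)) = 2/(-9 + (1*(⅕) + 0)) = 2/(-9 + (⅕ + 0)) = 2/(-9 + ⅕) = 2/(-44/5) = 2*(-5/44) = -5/22 ≈ -0.22727)
Y*(W*(-6*j(0))) = -(-235)*(-6*3)/11 = -(-235)*(-18)/11 = -94*45/11 = -4230/11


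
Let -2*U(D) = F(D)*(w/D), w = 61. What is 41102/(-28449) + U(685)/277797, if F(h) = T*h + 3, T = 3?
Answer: -2607708045557/1804529031435 ≈ -1.4451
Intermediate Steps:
F(h) = 3 + 3*h (F(h) = 3*h + 3 = 3 + 3*h)
U(D) = -61*(3 + 3*D)/(2*D) (U(D) = -(3 + 3*D)*61/D/2 = -61*(3 + 3*D)/(2*D))
41102/(-28449) + U(685)/277797 = 41102/(-28449) + ((183/2)*(-1 - 1*685)/685)/277797 = 41102*(-1/28449) + ((183/2)*(1/685)*(-1 - 685))*(1/277797) = -41102/28449 + ((183/2)*(1/685)*(-686))*(1/277797) = -41102/28449 - 62769/685*1/277797 = -41102/28449 - 20923/63430315 = -2607708045557/1804529031435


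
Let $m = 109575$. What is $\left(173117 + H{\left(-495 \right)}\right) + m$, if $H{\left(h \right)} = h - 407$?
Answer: $281790$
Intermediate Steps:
$H{\left(h \right)} = -407 + h$
$\left(173117 + H{\left(-495 \right)}\right) + m = \left(173117 - 902\right) + 109575 = 172215 + 109575 = 281790$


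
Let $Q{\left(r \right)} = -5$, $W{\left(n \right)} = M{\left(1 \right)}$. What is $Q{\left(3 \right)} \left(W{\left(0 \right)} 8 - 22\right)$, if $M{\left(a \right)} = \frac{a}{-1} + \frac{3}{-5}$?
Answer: $174$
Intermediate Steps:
$M{\left(a \right)} = - \frac{3}{5} - a$ ($M{\left(a \right)} = a \left(-1\right) + 3 \left(- \frac{1}{5}\right) = - a - \frac{3}{5} = - \frac{3}{5} - a$)
$W{\left(n \right)} = - \frac{8}{5}$ ($W{\left(n \right)} = - \frac{3}{5} - 1 = - \frac{8}{5}$)
$Q{\left(3 \right)} \left(W{\left(0 \right)} 8 - 22\right) = - 5 \left(\left(- \frac{8}{5}\right) 8 - 22\right) = - 5 \left(- \frac{64}{5} - 22\right) = \left(-5\right) \left(- \frac{174}{5}\right) = 174$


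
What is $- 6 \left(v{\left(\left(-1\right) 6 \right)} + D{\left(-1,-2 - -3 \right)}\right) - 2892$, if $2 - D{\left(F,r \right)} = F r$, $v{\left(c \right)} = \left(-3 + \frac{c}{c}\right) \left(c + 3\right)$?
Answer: $-2946$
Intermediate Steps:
$v{\left(c \right)} = -6 - 2 c$ ($v{\left(c \right)} = \left(-3 + 1\right) \left(3 + c\right) = - 2 \left(3 + c\right) = -6 - 2 c$)
$D{\left(F,r \right)} = 2 - F r$
$- 6 \left(v{\left(\left(-1\right) 6 \right)} + D{\left(-1,-2 - -3 \right)}\right) - 2892 = - 6 \left(\left(-6 - 2 \left(\left(-1\right) 6\right)\right) + \left(2 - - (-2 - -3)\right)\right) - 2892 = - 6 \left(\left(-6 - -12\right) + \left(2 - - (-2 + 3)\right)\right) - 2892 = - 6 \left(\left(-6 + 12\right) + \left(2 - \left(-1\right) 1\right)\right) - 2892 = - 6 \left(6 + \left(2 + 1\right)\right) - 2892 = - 6 \left(6 + 3\right) - 2892 = \left(-6\right) 9 - 2892 = -54 - 2892 = -2946$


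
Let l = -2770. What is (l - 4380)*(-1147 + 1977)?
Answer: -5934500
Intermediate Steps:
(l - 4380)*(-1147 + 1977) = (-2770 - 4380)*(-1147 + 1977) = -7150*830 = -5934500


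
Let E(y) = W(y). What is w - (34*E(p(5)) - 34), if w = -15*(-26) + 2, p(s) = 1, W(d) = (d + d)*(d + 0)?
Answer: 358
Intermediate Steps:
W(d) = 2*d² (W(d) = (2*d)*d = 2*d²)
E(y) = 2*y²
w = 392 (w = 390 + 2 = 392)
w - (34*E(p(5)) - 34) = 392 - (34*(2*1²) - 34) = 392 - (34*(2*1) - 34) = 392 - (34*2 - 34) = 392 - (68 - 34) = 392 - 1*34 = 392 - 34 = 358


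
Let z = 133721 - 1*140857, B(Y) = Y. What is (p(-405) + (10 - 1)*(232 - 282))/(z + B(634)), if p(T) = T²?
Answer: -163575/6502 ≈ -25.158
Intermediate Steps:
z = -7136 (z = 133721 - 140857 = -7136)
(p(-405) + (10 - 1)*(232 - 282))/(z + B(634)) = ((-405)² + (10 - 1)*(232 - 282))/(-7136 + 634) = (164025 + 9*(-50))/(-6502) = (164025 - 450)*(-1/6502) = 163575*(-1/6502) = -163575/6502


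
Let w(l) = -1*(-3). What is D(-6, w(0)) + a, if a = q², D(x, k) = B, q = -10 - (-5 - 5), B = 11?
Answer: 11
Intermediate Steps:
q = 0 (q = -10 - 1*(-10) = -10 + 10 = 0)
w(l) = 3
D(x, k) = 11
a = 0 (a = 0² = 0)
D(-6, w(0)) + a = 11 + 0 = 11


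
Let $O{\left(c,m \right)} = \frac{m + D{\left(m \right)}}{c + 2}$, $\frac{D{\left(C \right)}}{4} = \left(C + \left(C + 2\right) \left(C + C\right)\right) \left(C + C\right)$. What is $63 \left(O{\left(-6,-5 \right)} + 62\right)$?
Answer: $\frac{78939}{4} \approx 19735.0$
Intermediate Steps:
$D{\left(C \right)} = 8 C \left(C + 2 C \left(2 + C\right)\right)$ ($D{\left(C \right)} = 4 \left(C + \left(C + 2\right) \left(C + C\right)\right) \left(C + C\right) = 4 \left(C + \left(2 + C\right) 2 C\right) 2 C = 4 \left(C + 2 C \left(2 + C\right)\right) 2 C = 4 \cdot 2 C \left(C + 2 C \left(2 + C\right)\right) = 8 C \left(C + 2 C \left(2 + C\right)\right)$)
$O{\left(c,m \right)} = \frac{m + m^{2} \left(40 + 16 m\right)}{2 + c}$ ($O{\left(c,m \right)} = \frac{m + m^{2} \left(40 + 16 m\right)}{c + 2} = \frac{m + m^{2} \left(40 + 16 m\right)}{2 + c}$)
$63 \left(O{\left(-6,-5 \right)} + 62\right) = 63 \left(- \frac{5 \left(1 + 8 \left(-5\right) \left(5 + 2 \left(-5\right)\right)\right)}{2 - 6} + 62\right) = 63 \left(- \frac{5 \left(1 + 8 \left(-5\right) \left(5 - 10\right)\right)}{-4} + 62\right) = 63 \left(\left(-5\right) \left(- \frac{1}{4}\right) \left(1 + 8 \left(-5\right) \left(-5\right)\right) + 62\right) = 63 \left(\left(-5\right) \left(- \frac{1}{4}\right) \left(1 + 200\right) + 62\right) = 63 \left(\left(-5\right) \left(- \frac{1}{4}\right) 201 + 62\right) = 63 \left(\frac{1005}{4} + 62\right) = 63 \cdot \frac{1253}{4} = \frac{78939}{4}$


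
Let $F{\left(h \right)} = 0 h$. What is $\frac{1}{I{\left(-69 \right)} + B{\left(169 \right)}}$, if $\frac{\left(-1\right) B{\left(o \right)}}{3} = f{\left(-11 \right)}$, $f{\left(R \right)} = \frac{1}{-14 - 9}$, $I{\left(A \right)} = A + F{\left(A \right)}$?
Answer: $- \frac{23}{1584} \approx -0.01452$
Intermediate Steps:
$F{\left(h \right)} = 0$
$I{\left(A \right)} = A$ ($I{\left(A \right)} = A + 0 = A$)
$f{\left(R \right)} = - \frac{1}{23}$ ($f{\left(R \right)} = \frac{1}{-23} = - \frac{1}{23}$)
$B{\left(o \right)} = \frac{3}{23}$ ($B{\left(o \right)} = \left(-3\right) \left(- \frac{1}{23}\right) = \frac{3}{23}$)
$\frac{1}{I{\left(-69 \right)} + B{\left(169 \right)}} = \frac{1}{-69 + \frac{3}{23}} = \frac{1}{- \frac{1584}{23}} = - \frac{23}{1584}$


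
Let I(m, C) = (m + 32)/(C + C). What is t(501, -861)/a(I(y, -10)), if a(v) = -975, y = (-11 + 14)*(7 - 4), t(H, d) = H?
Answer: -167/325 ≈ -0.51385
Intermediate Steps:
y = 9 (y = 3*3 = 9)
I(m, C) = (32 + m)/(2*C) (I(m, C) = (32 + m)/((2*C)) = (32 + m)*(1/(2*C)) = (32 + m)/(2*C))
t(501, -861)/a(I(y, -10)) = 501/(-975) = 501*(-1/975) = -167/325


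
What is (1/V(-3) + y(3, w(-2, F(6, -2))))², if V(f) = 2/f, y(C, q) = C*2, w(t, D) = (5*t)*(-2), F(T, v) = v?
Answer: 81/4 ≈ 20.250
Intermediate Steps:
w(t, D) = -10*t
y(C, q) = 2*C
(1/V(-3) + y(3, w(-2, F(6, -2))))² = (1/(2/(-3)) + 2*3)² = (1/(2*(-⅓)) + 6)² = (1/(-⅔) + 6)² = (-3/2 + 6)² = (9/2)² = 81/4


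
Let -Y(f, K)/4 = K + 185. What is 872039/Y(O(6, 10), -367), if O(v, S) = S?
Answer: 124577/104 ≈ 1197.9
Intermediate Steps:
Y(f, K) = -740 - 4*K (Y(f, K) = -4*(K + 185) = -4*(185 + K) = -740 - 4*K)
872039/Y(O(6, 10), -367) = 872039/(-740 - 4*(-367)) = 872039/(-740 + 1468) = 872039/728 = 872039*(1/728) = 124577/104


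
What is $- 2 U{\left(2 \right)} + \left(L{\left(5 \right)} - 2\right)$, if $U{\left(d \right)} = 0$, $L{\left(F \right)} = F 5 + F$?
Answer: $28$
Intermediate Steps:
$L{\left(F \right)} = 6 F$ ($L{\left(F \right)} = 5 F + F = 6 F$)
$- 2 U{\left(2 \right)} + \left(L{\left(5 \right)} - 2\right) = \left(-2\right) 0 + \left(6 \cdot 5 - 2\right) = 0 + \left(30 - 2\right) = 0 + 28 = 28$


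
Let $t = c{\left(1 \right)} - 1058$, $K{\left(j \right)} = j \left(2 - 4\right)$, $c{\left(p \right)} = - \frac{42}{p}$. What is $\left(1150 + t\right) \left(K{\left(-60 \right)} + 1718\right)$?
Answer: $91900$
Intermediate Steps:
$K{\left(j \right)} = - 2 j$ ($K{\left(j \right)} = j \left(-2\right) = - 2 j$)
$t = -1100$ ($t = - \frac{42}{1} - 1058 = \left(-42\right) 1 - 1058 = -42 - 1058 = -1100$)
$\left(1150 + t\right) \left(K{\left(-60 \right)} + 1718\right) = \left(1150 - 1100\right) \left(\left(-2\right) \left(-60\right) + 1718\right) = 50 \left(120 + 1718\right) = 50 \cdot 1838 = 91900$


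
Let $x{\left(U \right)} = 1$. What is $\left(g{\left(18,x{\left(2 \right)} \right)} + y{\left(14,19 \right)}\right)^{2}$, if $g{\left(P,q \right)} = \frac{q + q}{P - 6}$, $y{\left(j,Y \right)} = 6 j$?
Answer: $\frac{255025}{36} \approx 7084.0$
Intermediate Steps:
$g{\left(P,q \right)} = \frac{2 q}{-6 + P}$
$\left(g{\left(18,x{\left(2 \right)} \right)} + y{\left(14,19 \right)}\right)^{2} = \left(2 \cdot 1 \frac{1}{-6 + 18} + 6 \cdot 14\right)^{2} = \left(2 \cdot 1 \cdot \frac{1}{12} + 84\right)^{2} = \left(\frac{1}{6} + 84\right)^{2} = \left(\frac{505}{6}\right)^{2} = \frac{255025}{36}$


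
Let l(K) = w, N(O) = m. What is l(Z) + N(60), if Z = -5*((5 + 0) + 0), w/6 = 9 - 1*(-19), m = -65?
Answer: 103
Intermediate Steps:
w = 168 (w = 6*(9 - 1*(-19)) = 6*(9 + 19) = 6*28 = 168)
N(O) = -65
Z = -25 (Z = -5*(5 + 0) = -5*5 = -25)
l(K) = 168
l(Z) + N(60) = 168 - 65 = 103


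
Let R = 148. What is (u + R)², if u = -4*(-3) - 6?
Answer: 23716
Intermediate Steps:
u = 6 (u = 12 - 6 = 6)
(u + R)² = (6 + 148)² = 154² = 23716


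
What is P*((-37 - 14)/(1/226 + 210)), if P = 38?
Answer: -437988/47461 ≈ -9.2284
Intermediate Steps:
P*((-37 - 14)/(1/226 + 210)) = 38*((-37 - 14)/(1/226 + 210)) = 38*(-51/(1/226 + 210)) = 38*(-51/47461/226) = 38*(-51*226/47461) = 38*(-11526/47461) = -437988/47461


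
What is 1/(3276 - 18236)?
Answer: -1/14960 ≈ -6.6845e-5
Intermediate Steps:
1/(3276 - 18236) = 1/(-14960) = -1/14960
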